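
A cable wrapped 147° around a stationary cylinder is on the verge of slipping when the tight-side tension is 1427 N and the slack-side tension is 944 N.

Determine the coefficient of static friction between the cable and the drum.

T₂/T₁ = e^{μβ} → μ = ln(T₂/T₁)/β.
β = 147° = 2.566 rad.
μ = ln(1427/944)/2.566 = ln(1.512)/2.566 = 0.161.

μ ≈ 0.161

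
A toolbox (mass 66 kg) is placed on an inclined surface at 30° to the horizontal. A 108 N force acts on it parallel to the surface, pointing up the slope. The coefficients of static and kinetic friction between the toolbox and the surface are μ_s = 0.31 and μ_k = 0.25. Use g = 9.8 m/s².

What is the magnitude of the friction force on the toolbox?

f ≈ 140 N (up the incline)

Perpendicular to the surface, N = m g cos θ = 66·9.8·cos 30° = 560.1 N.
The friction needed for equilibrium is m g sin θ − P = 323.4 − 108 = 215.4 N, measured positive up-slope.
Maximum static friction available: μ_s N = 0.31 × 560.1 = 173.6 N.
|215.4| exceeds 173.6 N, so the toolbox slips down-slope; friction is kinetic, f = μ_k N = 0.25×560.1 = 140 N.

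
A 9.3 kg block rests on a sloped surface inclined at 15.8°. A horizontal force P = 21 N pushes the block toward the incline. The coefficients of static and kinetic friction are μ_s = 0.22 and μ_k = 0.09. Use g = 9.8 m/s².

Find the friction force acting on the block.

Resolve perpendicular to the incline: N = m g cos θ + P sin θ = 9.3×9.8×cos 15.8° + 21×sin 15.8° = 93.41 N.
Parallel to the incline: P cos θ − m g sin θ = 20.21 − 24.82 = -4.609 N; the friction needed to balance this is 4.609 N acting up the slope.
Maximum static friction: μ_s N = 0.22 × 93.41 = 20.55 N.
Since 4.609 N is within the 20.55 N limit, the block stays put and friction is exactly 4.61 N.

f ≈ 4.61 N (up the incline)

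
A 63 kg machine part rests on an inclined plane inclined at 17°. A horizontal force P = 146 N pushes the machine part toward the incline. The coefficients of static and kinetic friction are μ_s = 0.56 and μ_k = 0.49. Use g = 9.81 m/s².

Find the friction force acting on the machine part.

f ≈ 41.1 N (up the incline)

The horizontal push has a component P sin θ into the surface, so N = m g cos θ + P sin θ = 591 + 42.69 = 633.7 N.
Parallel to the incline: P cos θ − m g sin θ = 139.6 − 180.7 = -41.07 N; the friction needed to balance this is 41.07 N acting up the slope.
The limit of static friction is μ_s N = 354.9 N.
Since 41.07 N is within the 354.9 N limit, the machine part stays put and friction is exactly 41.1 N.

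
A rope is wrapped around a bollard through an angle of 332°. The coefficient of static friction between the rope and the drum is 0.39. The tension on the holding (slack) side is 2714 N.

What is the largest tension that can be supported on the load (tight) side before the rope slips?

T_max ≈ 26000 N

At impending slip the capstan equation gives T₂/T₁ = e^{μβ} with β in radians.
β = 332° × π/180 = 5.794 rad.
e^{μβ} = e^{0.39×5.794} = 9.582.
T₂ = T₁ · e^{μβ} = 2714 × 9.582 = 26000 N.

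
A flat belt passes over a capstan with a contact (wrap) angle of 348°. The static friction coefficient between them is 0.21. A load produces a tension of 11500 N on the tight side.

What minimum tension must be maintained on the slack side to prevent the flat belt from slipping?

Capstan equation at impending slip: T_tight/T_slack = e^{μβ}.
β = 348° = 6.074 rad; e^{μβ} = e^{0.21×6.074} = 3.58.
T_slack = T_tight / e^{μβ} = 11500 / 3.58 = 3210 N.

T_min ≈ 3210 N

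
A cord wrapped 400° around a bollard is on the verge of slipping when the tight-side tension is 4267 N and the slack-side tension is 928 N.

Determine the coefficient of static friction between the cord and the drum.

μ ≈ 0.219

T₂/T₁ = e^{μβ} → μ = ln(T₂/T₁)/β.
β = 400° = 6.981 rad.
μ = ln(4267/928)/6.981 = ln(4.598)/6.981 = 0.219.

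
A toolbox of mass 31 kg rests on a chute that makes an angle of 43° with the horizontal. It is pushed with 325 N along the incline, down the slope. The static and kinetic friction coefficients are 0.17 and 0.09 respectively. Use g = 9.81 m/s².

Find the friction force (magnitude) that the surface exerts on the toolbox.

The normal reaction is N = m g cos θ = 222.4 N.
The friction needed for equilibrium is m g sin θ + P = 207.4 + 325 = 532.4 N, measured positive up-slope.
Static friction can supply at most μ_s N = 37.81 N.
|532.4| exceeds 37.81 N, so the toolbox slips down-slope; friction is kinetic, f = μ_k N = 0.09×222.4 = 20 N.

f ≈ 20 N (up the incline)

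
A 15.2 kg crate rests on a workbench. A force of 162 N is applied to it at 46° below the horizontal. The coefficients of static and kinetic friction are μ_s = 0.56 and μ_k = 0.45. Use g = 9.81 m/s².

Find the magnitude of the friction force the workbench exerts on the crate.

N = m g + P sin α = 149.1 + 162×sin 46° = 265.6 N.
For equilibrium, f = P cos α = 162×cos 46° = 112.5 N.
The static-friction limit is μ_s N = 148.8 N.
112.5 ≤ 148.8 N → static; friction equals the required 113 N.

f ≈ 113 N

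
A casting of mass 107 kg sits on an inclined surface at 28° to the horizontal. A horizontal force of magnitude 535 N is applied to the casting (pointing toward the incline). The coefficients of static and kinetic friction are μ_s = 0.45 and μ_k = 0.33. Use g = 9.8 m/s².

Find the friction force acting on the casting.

f ≈ 19.9 N (up the incline)

Resolve perpendicular to the incline: N = m g cos θ + P sin θ = 107×9.8×cos 28° + 535×sin 28° = 1177 N.
Parallel to the incline: P cos θ − m g sin θ = 472.4 − 492.3 = -19.91 N; the friction needed to balance this is 19.91 N acting up the slope.
The limit of static friction is μ_s N = 529.7 N.
Since 19.91 N is within the 529.7 N limit, the casting stays put and friction is exactly 19.9 N.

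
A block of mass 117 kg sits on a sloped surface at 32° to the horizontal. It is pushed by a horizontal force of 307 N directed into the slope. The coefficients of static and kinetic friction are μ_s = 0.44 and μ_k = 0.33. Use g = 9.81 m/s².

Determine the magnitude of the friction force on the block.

Resolve perpendicular to the incline: N = m g cos θ + P sin θ = 117×9.81×cos 32° + 307×sin 32° = 1136 N.
Parallel to the incline: P cos θ − m g sin θ = 260.4 − 608.2 = -347.9 N; the friction needed to balance this is 347.9 N acting up the slope.
Maximum static friction: μ_s N = 0.44 × 1136 = 499.9 N.
Since 347.9 N is within the 499.9 N limit, the block stays put and friction is exactly 348 N.

f ≈ 348 N (up the incline)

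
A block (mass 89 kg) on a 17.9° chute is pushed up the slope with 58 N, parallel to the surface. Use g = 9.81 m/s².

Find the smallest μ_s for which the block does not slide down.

N = m g cos θ = 830.8 N.
Friction must make up the shortfall along the incline: f = m g sin θ − P = 268.3 − 58 = 210.3 N.
At the threshold f = μ_s N, so μ_s,min = 210.3/830.8 = 0.253.

μ_s,min ≈ 0.253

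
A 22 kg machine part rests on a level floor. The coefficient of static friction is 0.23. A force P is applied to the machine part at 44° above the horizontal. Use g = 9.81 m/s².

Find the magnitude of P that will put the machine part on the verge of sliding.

P ≈ 56.5 N

N = m g − P sin α (the pull lifts the machine part).
At impending slip, P cos α = μ_s N = μ_s (m g − P sin α).
Solving: P (cos α + μ_s sin α) = μ_s m g → P = 0.23×216/(cos 44° + 0.23 sin 44°) = 49.6/0.8791 = 56.5 N.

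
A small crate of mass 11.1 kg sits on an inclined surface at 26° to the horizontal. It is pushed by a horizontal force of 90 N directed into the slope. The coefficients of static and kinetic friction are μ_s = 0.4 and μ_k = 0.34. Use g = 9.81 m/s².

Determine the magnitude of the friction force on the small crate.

f ≈ 33.2 N (down the incline)

Resolve perpendicular to the incline: N = m g cos θ + P sin θ = 11.1×9.81×cos 26° + 90×sin 26° = 137.3 N.
Along the incline, the net driving force (taking up-slope positive) is P cos θ − m g sin θ = 80.89 − 47.73 = 33.16 N, so equilibrium requires friction f = -33.16 N (down-slope).
The limit of static friction is μ_s N = 54.93 N.
Since 33.16 N is within the 54.93 N limit, the small crate stays put and friction is exactly 33.2 N.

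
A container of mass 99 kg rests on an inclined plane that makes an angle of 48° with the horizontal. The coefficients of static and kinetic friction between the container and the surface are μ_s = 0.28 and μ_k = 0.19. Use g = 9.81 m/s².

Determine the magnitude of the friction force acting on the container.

Normal force: N = m g cos θ = 99 × 9.81 × cos 48° = 649.9 N.
For equilibrium along the incline, friction must balance the weight component: f = m g sin θ = 721.7 N up the slope.
Maximum static friction available: μ_s N = 0.28 × 649.9 = 182 N.
Since |721.7| > 182 N, static friction cannot hold it; the container slides down the incline and kinetic friction applies: f = μ_k N = 0.19 × 649.9 = 123 N.

f ≈ 123 N (up the incline)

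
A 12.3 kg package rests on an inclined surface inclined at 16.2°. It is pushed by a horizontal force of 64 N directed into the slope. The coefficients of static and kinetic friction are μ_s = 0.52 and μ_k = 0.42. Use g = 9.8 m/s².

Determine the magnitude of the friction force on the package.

f ≈ 27.8 N (down the incline)

Resolve perpendicular to the incline: N = m g cos θ + P sin θ = 12.3×9.8×cos 16.2° + 64×sin 16.2° = 133.6 N.
Along the incline, the net driving force (taking up-slope positive) is P cos θ − m g sin θ = 61.46 − 33.63 = 27.83 N, so equilibrium requires friction f = -27.83 N (down-slope).
Maximum static friction: μ_s N = 0.52 × 133.6 = 69.48 N.
|f_req| = 27.83 ≤ 69.48 N → the package is in equilibrium; friction equals the required value.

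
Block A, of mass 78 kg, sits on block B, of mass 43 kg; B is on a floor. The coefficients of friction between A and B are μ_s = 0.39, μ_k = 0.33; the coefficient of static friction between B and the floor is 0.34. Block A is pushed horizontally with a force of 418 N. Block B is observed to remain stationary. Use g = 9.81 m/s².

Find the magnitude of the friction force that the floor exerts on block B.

The normal force B exerts on A is simply A's weight, N₁ = 765.2 N.
Maximum static friction on A from B: μ_s N₁ = 0.39×765.2 = 298.4 N.
Since P = 418 N > 298.4 N, A slides on B; the A–B friction is kinetic: f₁ = μ_k N₁ = 0.33×765.2 = 253 N.
B experiences an equal 253 N forward from A (third law). B is in equilibrium, so the floor supplies f₂ = 253 N of static friction (limit μ_s(m_A+m_B)g = 403.6 N, not exceeded).

f ≈ 253 N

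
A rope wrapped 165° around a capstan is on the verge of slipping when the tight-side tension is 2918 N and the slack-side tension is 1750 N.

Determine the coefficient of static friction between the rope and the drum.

T₂/T₁ = e^{μβ} → μ = ln(T₂/T₁)/β.
β = 165° = 2.88 rad.
μ = ln(2918/1750)/2.88 = ln(1.667)/2.88 = 0.178.

μ ≈ 0.178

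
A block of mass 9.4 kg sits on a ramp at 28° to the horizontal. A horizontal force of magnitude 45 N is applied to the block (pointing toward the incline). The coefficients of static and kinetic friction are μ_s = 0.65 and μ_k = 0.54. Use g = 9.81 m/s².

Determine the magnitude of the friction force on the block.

f ≈ 3.56 N (up the incline)

Resolve perpendicular to the incline: N = m g cos θ + P sin θ = 9.4×9.81×cos 28° + 45×sin 28° = 102.5 N.
Parallel to the incline: P cos θ − m g sin θ = 39.73 − 43.29 = -3.559 N; the friction needed to balance this is 3.559 N acting up the slope.
The limit of static friction is μ_s N = 66.66 N.
|f_req| = 3.559 ≤ 66.66 N → the block is in equilibrium; friction equals the required value.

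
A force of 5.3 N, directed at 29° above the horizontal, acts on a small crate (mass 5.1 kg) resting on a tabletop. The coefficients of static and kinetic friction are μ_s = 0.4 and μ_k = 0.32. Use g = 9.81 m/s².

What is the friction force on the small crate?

The vertical component of P reduces the normal force: N = m g − P sin α = 50.03 − 2.569 = 47.46 N.
For equilibrium, f = P cos α = 5.3×cos 29° = 4.635 N.
The static-friction limit is μ_s N = 18.98 N.
Since 4.635 N does not exceed the limit, the small crate stays at rest and f = 4.64 N.

f ≈ 4.64 N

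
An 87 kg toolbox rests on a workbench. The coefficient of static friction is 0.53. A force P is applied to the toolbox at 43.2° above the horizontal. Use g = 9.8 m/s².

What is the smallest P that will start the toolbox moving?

N = m g − P sin α (the pull lifts the toolbox).
At impending slip, P cos α = μ_s N = μ_s (m g − P sin α).
Solving: P (cos α + μ_s sin α) = μ_s m g → P = 0.53×853/(cos 43.2° + 0.53 sin 43.2°) = 452/1.092 = 414 N.

P ≈ 414 N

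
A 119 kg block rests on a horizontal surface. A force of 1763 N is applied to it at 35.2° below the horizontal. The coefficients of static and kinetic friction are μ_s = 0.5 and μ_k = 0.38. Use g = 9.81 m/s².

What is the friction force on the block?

f ≈ 830 N

Vertical equilibrium gives N = m g + P sin α = 2184 N.
Horizontally, friction must balance P cos α = 1441 N.
The static-friction limit is μ_s N = 1092 N.
The required friction exceeds μ_s N, so the block moves and f = μ_k N = 830 N.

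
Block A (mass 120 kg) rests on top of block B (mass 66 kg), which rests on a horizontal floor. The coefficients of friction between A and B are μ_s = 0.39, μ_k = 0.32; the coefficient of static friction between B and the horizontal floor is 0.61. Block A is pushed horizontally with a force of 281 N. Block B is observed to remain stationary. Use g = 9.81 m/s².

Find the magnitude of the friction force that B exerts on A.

Normal force at the A–B interface: N₁ = m_A g = 1177 N.
So the A–B interface can sustain at most μ_s N₁ = 459.1 N of static friction.
Since P = 281 N ≤ 459.1 N, A does not slip on B; friction on A equals P = 281 N.
B experiences an equal 281 N forward from A (third law). B is in equilibrium, so the floor supplies f₂ = 281 N of static friction (limit μ_s(m_A+m_B)g = 1113 N, not exceeded).

f ≈ 281 N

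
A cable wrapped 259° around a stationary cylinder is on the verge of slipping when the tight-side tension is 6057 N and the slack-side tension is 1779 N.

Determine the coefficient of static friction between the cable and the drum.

T₂/T₁ = e^{μβ} → μ = ln(T₂/T₁)/β.
β = 259° = 4.52 rad.
μ = ln(6057/1779)/4.52 = ln(3.405)/4.52 = 0.271.

μ ≈ 0.271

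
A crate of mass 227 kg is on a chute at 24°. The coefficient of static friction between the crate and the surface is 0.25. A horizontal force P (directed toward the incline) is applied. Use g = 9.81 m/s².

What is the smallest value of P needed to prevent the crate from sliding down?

P_min ≈ 391 N

The crate tends to slide down (tan θ > μ_s), so at the point of impending slip friction acts up-slope at its limit: f = μ_s N.
Perpendicular to the incline: N = m g cos θ + P sin θ.
Along the incline: P cos θ + μ_s N = m g sin θ, i.e. P cos θ + μ_s (m g cos θ + P sin θ) = m g sin θ.
Solving, P (cos θ + μ_s sin θ) = m g (sin θ − μ_s cos θ), so P = 2230×0.1784/1.015 = 391 N.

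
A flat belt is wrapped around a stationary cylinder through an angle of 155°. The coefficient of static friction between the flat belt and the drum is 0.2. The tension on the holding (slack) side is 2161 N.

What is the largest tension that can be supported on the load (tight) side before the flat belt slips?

T_max ≈ 3710 N

At impending slip the capstan equation gives T₂/T₁ = e^{μβ} with β in radians.
β = 155° × π/180 = 2.705 rad.
e^{μβ} = e^{0.2×2.705} = 1.718.
T₂ = T₁ · e^{μβ} = 2161 × 1.718 = 3710 N.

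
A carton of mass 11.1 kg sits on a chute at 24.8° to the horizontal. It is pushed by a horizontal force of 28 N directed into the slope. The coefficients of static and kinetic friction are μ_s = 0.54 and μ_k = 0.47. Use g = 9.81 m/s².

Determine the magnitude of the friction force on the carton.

Normal direction: N = m g cos θ + P sin θ = 110.6 N.
Along the incline, the net driving force (taking up-slope positive) is P cos θ − m g sin θ = 25.42 − 45.67 = -20.26 N, so equilibrium requires friction f = 20.26 N (up-slope).
Maximum static friction: μ_s N = 0.54 × 110.6 = 59.72 N.
Since 20.26 N is within the 59.72 N limit, the carton stays put and friction is exactly 20.3 N.

f ≈ 20.3 N (up the incline)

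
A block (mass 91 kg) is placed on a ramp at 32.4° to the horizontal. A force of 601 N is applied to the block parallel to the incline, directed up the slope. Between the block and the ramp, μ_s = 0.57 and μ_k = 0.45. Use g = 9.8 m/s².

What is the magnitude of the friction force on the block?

f ≈ 123 N (down the incline)

Perpendicular to the surface, N = m g cos θ = 91·9.8·cos 32.4° = 753 N.
The friction needed for equilibrium is m g sin θ − P = 477.9 − 601 = -123.1 N, measured positive up-slope.
Maximum static friction available: μ_s N = 0.57 × 753 = 429.2 N.
Since |-123.1| ≤ 429.2 N, no slip — friction simply equals what equilibrium demands.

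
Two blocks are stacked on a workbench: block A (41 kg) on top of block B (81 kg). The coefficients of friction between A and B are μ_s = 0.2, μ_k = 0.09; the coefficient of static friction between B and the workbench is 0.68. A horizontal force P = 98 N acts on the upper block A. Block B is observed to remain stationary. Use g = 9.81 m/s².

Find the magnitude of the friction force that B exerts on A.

Normal force at the A–B interface: N₁ = m_A g = 402.2 N.
So the A–B interface can sustain at most μ_s N₁ = 80.44 N of static friction.
Since P = 98 N > 80.44 N, A slides on B; the A–B friction is kinetic: f₁ = μ_k N₁ = 0.09×402.2 = 36.2 N.
B experiences an equal 36.2 N forward from A (third law). B is in equilibrium, so the floor supplies f₂ = 36.2 N of static friction (limit μ_s(m_A+m_B)g = 813.8 N, not exceeded).

f ≈ 36.2 N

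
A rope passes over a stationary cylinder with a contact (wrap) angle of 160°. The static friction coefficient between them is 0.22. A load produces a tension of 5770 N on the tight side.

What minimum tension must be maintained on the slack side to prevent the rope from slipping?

Capstan equation at impending slip: T_tight/T_slack = e^{μβ}.
β = 160° = 2.793 rad; e^{μβ} = e^{0.22×2.793} = 1.848.
T_slack = T_tight / e^{μβ} = 5770 / 1.848 = 3120 N.

T_min ≈ 3120 N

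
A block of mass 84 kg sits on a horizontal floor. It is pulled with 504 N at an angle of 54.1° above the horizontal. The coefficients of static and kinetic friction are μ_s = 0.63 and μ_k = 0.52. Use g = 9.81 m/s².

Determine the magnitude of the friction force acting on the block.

f ≈ 216 N

The vertical component of P reduces the normal force: N = m g − P sin α = 824 − 408.3 = 415.8 N.
Horizontally, friction must balance P cos α = 295.5 N.
The static-friction limit is μ_s N = 261.9 N.
The required friction exceeds μ_s N, so the block moves and f = μ_k N = 216 N.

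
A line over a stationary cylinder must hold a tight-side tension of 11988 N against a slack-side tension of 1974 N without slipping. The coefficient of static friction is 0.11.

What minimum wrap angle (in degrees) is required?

T₂/T₁ = e^{μβ} → β = ln(T₂/T₁)/μ.
β = ln(11988/1974)/0.11 = 1.804/0.11 = 16.4 rad.
In degrees: β = 16.4 × 180/π = 940°.

β_min ≈ 940°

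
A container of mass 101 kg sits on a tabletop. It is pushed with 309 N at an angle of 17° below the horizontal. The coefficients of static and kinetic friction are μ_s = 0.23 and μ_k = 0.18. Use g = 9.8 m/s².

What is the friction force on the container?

Vertical equilibrium gives N = m g + P sin α = 1080 N.
The horizontal driving force is P cos α = 295.5 N, so equilibrium needs friction f = 295.5 N.
The static-friction limit is μ_s N = 248.4 N.
295.5 > 248.4 N → the container slides; f = μ_k N = 0.18×1080 = 194 N.

f ≈ 194 N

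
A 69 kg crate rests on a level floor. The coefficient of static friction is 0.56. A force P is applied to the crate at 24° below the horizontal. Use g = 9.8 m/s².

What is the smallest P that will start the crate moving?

N = m g + P sin α (the push presses the crate into the level floor).
At impending slip, P cos α = μ_s N = μ_s (m g + P sin α).
Solving: P (cos α − μ_s sin α) = μ_s m g → P = 0.56×676/(cos 24° − 0.56 sin 24°) = 379/0.6858 = 552 N.

P ≈ 552 N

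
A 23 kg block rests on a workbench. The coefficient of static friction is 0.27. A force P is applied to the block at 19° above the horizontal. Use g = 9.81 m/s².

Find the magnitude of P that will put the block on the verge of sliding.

P ≈ 58.9 N

N = m g − P sin α (the pull lifts the block).
At impending slip, P cos α = μ_s N = μ_s (m g − P sin α).
Solving: P (cos α + μ_s sin α) = μ_s m g → P = 0.27×226/(cos 19° + 0.27 sin 19°) = 60.9/1.033 = 58.9 N.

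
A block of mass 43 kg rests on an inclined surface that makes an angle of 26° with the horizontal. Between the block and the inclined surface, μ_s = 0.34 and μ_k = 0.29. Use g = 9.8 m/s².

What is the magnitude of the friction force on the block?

The normal reaction is N = m g cos θ = 378.8 N.
For equilibrium along the incline, friction must balance the weight component: f = m g sin θ = 184.7 N up the slope.
The static-friction ceiling is μ_s N = 0.34 × 378.8 = 128.8 N.
|184.7| exceeds 128.8 N, so the block slips down-slope; friction is kinetic, f = μ_k N = 0.29×378.8 = 110 N.

f ≈ 110 N (up the incline)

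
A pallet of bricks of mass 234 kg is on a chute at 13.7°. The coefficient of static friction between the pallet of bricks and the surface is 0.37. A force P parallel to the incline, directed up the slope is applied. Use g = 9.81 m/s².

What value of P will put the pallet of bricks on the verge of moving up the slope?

At impending motion up the slope, friction acts down-slope at its limit: f = μ_s N.
P is parallel to the surface, so N = m g cos θ = 2230 N.
Along the incline: P = m g sin θ + μ_s N = 544 + 0.37×2230 = 1370 N.

P ≈ 1370 N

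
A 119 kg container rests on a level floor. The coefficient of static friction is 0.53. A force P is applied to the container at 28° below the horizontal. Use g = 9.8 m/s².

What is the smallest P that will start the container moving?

N = m g + P sin α (the push presses the container into the level floor).
At impending slip, P cos α = μ_s N = μ_s (m g + P sin α).
Solving: P (cos α − μ_s sin α) = μ_s m g → P = 0.53×1170/(cos 28° − 0.53 sin 28°) = 618/0.6341 = 975 N.

P ≈ 975 N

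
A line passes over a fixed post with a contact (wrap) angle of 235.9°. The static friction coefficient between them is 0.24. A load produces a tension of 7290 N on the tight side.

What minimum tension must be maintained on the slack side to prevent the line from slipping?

T_min ≈ 2710 N

Capstan equation at impending slip: T_tight/T_slack = e^{μβ}.
β = 235.9° = 4.117 rad; e^{μβ} = e^{0.24×4.117} = 2.686.
T_slack = T_tight / e^{μβ} = 7290 / 2.686 = 2710 N.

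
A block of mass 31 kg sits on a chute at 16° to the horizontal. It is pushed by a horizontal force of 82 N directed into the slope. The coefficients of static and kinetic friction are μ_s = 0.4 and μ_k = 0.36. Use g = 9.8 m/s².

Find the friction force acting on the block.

The horizontal push has a component P sin θ into the surface, so N = m g cos θ + P sin θ = 292 + 22.6 = 314.6 N.
Along the incline, the net driving force (taking up-slope positive) is P cos θ − m g sin θ = 78.82 − 83.74 = -4.915 N, so equilibrium requires friction f = 4.915 N (up-slope).
Maximum static friction: μ_s N = 0.4 × 314.6 = 125.9 N.
Since 4.915 N is within the 125.9 N limit, the block stays put and friction is exactly 4.92 N.

f ≈ 4.92 N (up the incline)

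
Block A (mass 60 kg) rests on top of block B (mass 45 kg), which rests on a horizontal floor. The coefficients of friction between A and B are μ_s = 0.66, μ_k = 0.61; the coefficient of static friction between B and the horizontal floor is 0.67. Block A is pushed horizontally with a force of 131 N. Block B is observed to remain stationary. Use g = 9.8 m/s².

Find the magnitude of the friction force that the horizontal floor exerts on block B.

f ≈ 131 N

Between the blocks, N₁ = m_A g = 588 N.
Maximum static friction on A from B: μ_s N₁ = 0.66×588 = 388.1 N.
P = 131 N is within that limit, so A and B move together (both at rest); the A–B friction is simply f₁ = P = 131 N.
B experiences an equal 131 N forward from A (third law). B is in equilibrium, so the floor supplies f₂ = 131 N of static friction (limit μ_s(m_A+m_B)g = 689.4 N, not exceeded).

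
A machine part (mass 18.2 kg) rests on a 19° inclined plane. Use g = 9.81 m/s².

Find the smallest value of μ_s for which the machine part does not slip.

At the slip threshold m g sin θ = μ_s m g cos θ, so μ_s,min = tan θ.
μ_s,min = tan 19° = 0.344.

μ_s,min ≈ 0.344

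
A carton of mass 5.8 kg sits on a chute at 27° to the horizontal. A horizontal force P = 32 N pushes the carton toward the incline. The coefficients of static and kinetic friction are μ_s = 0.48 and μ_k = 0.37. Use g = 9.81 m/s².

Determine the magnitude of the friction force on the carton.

f ≈ 2.68 N (down the incline)

The horizontal push has a component P sin θ into the surface, so N = m g cos θ + P sin θ = 50.7 + 14.53 = 65.22 N.
Parallel to the incline: P cos θ − m g sin θ = 28.51 − 25.83 = 2.681 N; the friction needed to balance this is 2.681 N acting down the slope.
Maximum static friction: μ_s N = 0.48 × 65.22 = 31.31 N.
|f_req| = 2.681 ≤ 31.31 N → the carton is in equilibrium; friction equals the required value.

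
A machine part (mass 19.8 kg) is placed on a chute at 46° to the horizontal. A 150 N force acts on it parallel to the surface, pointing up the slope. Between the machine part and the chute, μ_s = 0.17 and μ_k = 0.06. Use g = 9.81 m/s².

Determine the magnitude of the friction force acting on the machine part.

f ≈ 10.3 N (down the incline)

The normal reaction is N = m g cos θ = 134.9 N.
For equilibrium along the incline the friction force must supply f = m g sin θ − P = 139.7 − 150 = -10.28 N (positive meaning up-slope).
Static friction can supply at most μ_s N = 22.94 N.
Since |-10.28| ≤ 22.94 N, the machine part remains in static equilibrium and friction takes exactly the required value.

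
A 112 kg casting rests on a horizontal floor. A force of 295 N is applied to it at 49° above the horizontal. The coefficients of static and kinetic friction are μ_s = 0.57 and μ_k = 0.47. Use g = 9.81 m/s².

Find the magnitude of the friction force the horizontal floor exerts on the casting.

f ≈ 194 N

Vertical equilibrium gives N = m g − P sin α = 876.1 N.
The horizontal driving force is P cos α = 193.5 N, so equilibrium needs friction f = 193.5 N.
The static-friction limit is μ_s N = 499.4 N.
193.5 ≤ 499.4 N → static; friction equals the required 194 N.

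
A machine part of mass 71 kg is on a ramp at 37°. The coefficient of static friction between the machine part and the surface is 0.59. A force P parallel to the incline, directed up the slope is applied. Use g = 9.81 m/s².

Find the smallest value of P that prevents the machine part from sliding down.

P_min ≈ 91 N

The machine part tends to slide down (tan θ > μ_s), so at the point of impending slip friction acts up-slope at its limit: f = μ_s N.
P is parallel to the surface, so N = m g cos θ = 556 N.
Along the incline: P + μ_s N = m g sin θ, so P = 419 − 0.59×556 = 91 N.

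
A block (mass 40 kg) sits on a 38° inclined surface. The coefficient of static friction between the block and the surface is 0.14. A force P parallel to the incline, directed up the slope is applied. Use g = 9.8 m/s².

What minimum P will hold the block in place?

The block tends to slide down (tan θ > μ_s), so at the point of impending slip friction acts up-slope at its limit: f = μ_s N.
P is parallel to the surface, so N = m g cos θ = 309 N.
Along the incline: P + μ_s N = m g sin θ, so P = 241 − 0.14×309 = 198 N.

P_min ≈ 198 N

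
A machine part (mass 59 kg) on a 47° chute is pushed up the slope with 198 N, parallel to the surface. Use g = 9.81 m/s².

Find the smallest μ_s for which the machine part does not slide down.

μ_s,min ≈ 0.571

N = m g cos θ = 394.7 N.
Friction must make up the shortfall along the incline: f = m g sin θ − P = 423.3 − 198 = 225.3 N.
At the threshold f = μ_s N, so μ_s,min = 225.3/394.7 = 0.571.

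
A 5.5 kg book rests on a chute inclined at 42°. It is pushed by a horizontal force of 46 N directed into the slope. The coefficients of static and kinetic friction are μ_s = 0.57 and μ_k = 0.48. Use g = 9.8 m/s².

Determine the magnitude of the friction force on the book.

Normal direction: N = m g cos θ + P sin θ = 70.84 N.
Along the incline, the net driving force (taking up-slope positive) is P cos θ − m g sin θ = 34.18 − 36.07 = -1.881 N, so equilibrium requires friction f = 1.881 N (up-slope).
The limit of static friction is μ_s N = 40.38 N.
Since 1.881 N is within the 40.38 N limit, the book stays put and friction is exactly 1.88 N.

f ≈ 1.88 N (up the incline)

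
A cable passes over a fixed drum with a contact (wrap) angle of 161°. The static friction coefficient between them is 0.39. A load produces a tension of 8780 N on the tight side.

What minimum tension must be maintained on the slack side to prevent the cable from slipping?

T_min ≈ 2930 N

Capstan equation at impending slip: T_tight/T_slack = e^{μβ}.
β = 161° = 2.81 rad; e^{μβ} = e^{0.39×2.81} = 2.992.
T_slack = T_tight / e^{μβ} = 8780 / 2.992 = 2930 N.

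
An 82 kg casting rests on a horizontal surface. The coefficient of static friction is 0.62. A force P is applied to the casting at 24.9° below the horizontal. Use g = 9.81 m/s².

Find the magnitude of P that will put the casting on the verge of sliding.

P ≈ 772 N

N = m g + P sin α (the push presses the casting into the horizontal surface).
At impending slip, P cos α = μ_s N = μ_s (m g + P sin α).
Solving: P (cos α − μ_s sin α) = μ_s m g → P = 0.62×804/(cos 24.9° − 0.62 sin 24.9°) = 499/0.646 = 772 N.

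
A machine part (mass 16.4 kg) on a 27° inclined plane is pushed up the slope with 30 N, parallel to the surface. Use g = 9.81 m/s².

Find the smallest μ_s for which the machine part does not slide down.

μ_s,min ≈ 0.3

N = m g cos θ = 143.3 N.
Friction must make up the shortfall along the incline: f = m g sin θ − P = 73.04 − 30 = 43.04 N.
At the threshold f = μ_s N, so μ_s,min = 43.04/143.3 = 0.3.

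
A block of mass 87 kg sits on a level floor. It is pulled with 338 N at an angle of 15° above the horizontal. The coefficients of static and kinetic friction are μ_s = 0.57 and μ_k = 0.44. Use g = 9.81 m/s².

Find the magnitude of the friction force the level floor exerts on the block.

The vertical component of P reduces the normal force: N = m g − P sin α = 853.5 − 87.48 = 766 N.
Horizontally, friction must balance P cos α = 326.5 N.
The static-friction limit is μ_s N = 436.6 N.
Since 326.5 N does not exceed the limit, the block stays at rest and f = 326 N.

f ≈ 326 N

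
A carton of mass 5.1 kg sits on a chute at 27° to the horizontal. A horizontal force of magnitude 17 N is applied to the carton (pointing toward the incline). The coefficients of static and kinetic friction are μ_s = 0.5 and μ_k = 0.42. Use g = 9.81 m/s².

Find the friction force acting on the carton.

f ≈ 7.57 N (up the incline)

Normal direction: N = m g cos θ + P sin θ = 52.3 N.
Along the incline, the net driving force (taking up-slope positive) is P cos θ − m g sin θ = 15.15 − 22.71 = -7.566 N, so equilibrium requires friction f = 7.566 N (up-slope).
Maximum static friction: μ_s N = 0.5 × 52.3 = 26.15 N.
|f_req| = 7.566 ≤ 26.15 N → the carton is in equilibrium; friction equals the required value.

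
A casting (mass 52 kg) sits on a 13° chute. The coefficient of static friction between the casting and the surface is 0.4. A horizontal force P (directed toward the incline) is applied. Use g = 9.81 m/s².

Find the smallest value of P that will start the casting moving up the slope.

At impending motion up the slope, friction acts down-slope at its limit: f = μ_s N.
Perpendicular to the incline: N = m g cos θ + P sin θ.
Along the incline: P cos θ = m g sin θ + μ_s N = m g sin θ + μ_s (m g cos θ + P sin θ).
Solving, P (cos θ − μ_s sin θ) = m g (sin θ + μ_s cos θ), so P = 52×9.81×(sin 13° + 0.4 cos 13°)/(cos 13° − 0.4 sin 13°) = 510×0.6147/0.8844 = 355 N.

P ≈ 355 N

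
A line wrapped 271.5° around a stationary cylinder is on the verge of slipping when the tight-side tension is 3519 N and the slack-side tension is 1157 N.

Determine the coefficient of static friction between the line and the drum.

μ ≈ 0.235

T₂/T₁ = e^{μβ} → μ = ln(T₂/T₁)/β.
β = 271.5° = 4.739 rad.
μ = ln(3519/1157)/4.739 = ln(3.041)/4.739 = 0.235.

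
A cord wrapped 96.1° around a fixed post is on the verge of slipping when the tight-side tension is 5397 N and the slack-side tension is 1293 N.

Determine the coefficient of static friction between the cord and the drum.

T₂/T₁ = e^{μβ} → μ = ln(T₂/T₁)/β.
β = 96.1° = 1.677 rad.
μ = ln(5397/1293)/1.677 = ln(4.174)/1.677 = 0.852.

μ ≈ 0.852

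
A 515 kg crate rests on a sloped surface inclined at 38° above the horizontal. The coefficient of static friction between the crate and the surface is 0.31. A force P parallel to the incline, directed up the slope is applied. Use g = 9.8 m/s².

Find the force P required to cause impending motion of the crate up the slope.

At impending motion up the slope, friction acts down-slope at its limit: f = μ_s N.
P is parallel to the surface, so N = m g cos θ = 3980 N.
Along the incline: P = m g sin θ + μ_s N = 3110 + 0.31×3980 = 4340 N.

P ≈ 4340 N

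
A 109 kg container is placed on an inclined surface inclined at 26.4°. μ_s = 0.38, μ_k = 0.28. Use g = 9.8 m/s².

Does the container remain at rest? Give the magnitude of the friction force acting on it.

N = m g cos θ = 957 N.
Down-slope weight component: m g sin θ = 475 N.
μ_s N = 364 N.
475 > 364 N, so it slides; kinetic friction f = μ_k N = 0.28×957 = 268 N.

f ≈ 268 N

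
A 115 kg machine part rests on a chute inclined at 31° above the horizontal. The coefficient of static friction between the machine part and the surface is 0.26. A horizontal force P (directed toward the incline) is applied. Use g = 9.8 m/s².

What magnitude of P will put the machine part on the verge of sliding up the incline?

P ≈ 1150 N

At impending motion up the slope, friction acts down-slope at its limit: f = μ_s N.
Perpendicular to the incline: N = m g cos θ + P sin θ.
Along the incline: P cos θ = m g sin θ + μ_s N = m g sin θ + μ_s (m g cos θ + P sin θ).
Solving, P (cos θ − μ_s sin θ) = m g (sin θ + μ_s cos θ), so P = 115×9.8×(sin 31° + 0.26 cos 31°)/(cos 31° − 0.26 sin 31°) = 1130×0.7379/0.7233 = 1150 N.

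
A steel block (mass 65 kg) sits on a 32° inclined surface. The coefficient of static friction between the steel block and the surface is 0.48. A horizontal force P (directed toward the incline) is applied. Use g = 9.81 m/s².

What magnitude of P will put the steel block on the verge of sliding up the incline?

At impending motion up the slope, friction acts down-slope at its limit: f = μ_s N.
Perpendicular to the incline: N = m g cos θ + P sin θ.
Along the incline: P cos θ = m g sin θ + μ_s N = m g sin θ + μ_s (m g cos θ + P sin θ).
Solving, P (cos θ − μ_s sin θ) = m g (sin θ + μ_s cos θ), so P = 65×9.81×(sin 32° + 0.48 cos 32°)/(cos 32° − 0.48 sin 32°) = 638×0.937/0.5937 = 1010 N.

P ≈ 1010 N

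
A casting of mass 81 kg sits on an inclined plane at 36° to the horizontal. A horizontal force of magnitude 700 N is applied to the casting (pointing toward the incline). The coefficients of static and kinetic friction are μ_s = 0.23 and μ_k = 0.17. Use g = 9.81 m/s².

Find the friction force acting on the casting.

f ≈ 99.3 N (down the incline)

Resolve perpendicular to the incline: N = m g cos θ + P sin θ = 81×9.81×cos 36° + 700×sin 36° = 1054 N.
Along the incline, the net driving force (taking up-slope positive) is P cos θ − m g sin θ = 566.3 − 467.1 = 99.25 N, so equilibrium requires friction f = -99.25 N (down-slope).
The limit of static friction is μ_s N = 242.5 N.
|f_req| = 99.25 ≤ 242.5 N → the casting is in equilibrium; friction equals the required value.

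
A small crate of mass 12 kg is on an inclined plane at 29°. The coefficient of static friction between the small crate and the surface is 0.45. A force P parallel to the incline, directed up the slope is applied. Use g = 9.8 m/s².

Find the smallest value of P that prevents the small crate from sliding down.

P_min ≈ 10.7 N

The small crate tends to slide down (tan θ > μ_s), so at the point of impending slip friction acts up-slope at its limit: f = μ_s N.
P is parallel to the surface, so N = m g cos θ = 103 N.
Along the incline: P + μ_s N = m g sin θ, so P = 57 − 0.45×103 = 10.7 N.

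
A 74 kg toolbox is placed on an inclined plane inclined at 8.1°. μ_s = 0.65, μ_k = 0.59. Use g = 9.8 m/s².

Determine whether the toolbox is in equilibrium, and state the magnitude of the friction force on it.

N = m g cos θ = 718 N.
Down-slope weight component: m g sin θ = 102 N.
μ_s N = 467 N.
102 ≤ 467 N, so it stays put; friction = 102 N.

f ≈ 102 N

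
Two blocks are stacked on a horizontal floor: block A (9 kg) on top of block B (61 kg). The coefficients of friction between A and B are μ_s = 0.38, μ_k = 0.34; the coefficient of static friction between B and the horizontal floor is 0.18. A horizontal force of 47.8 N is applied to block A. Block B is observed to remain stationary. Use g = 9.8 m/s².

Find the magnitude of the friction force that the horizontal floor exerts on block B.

f ≈ 30 N

Normal force at the A–B interface: N₁ = m_A g = 88.2 N.
So the A–B interface can sustain at most μ_s N₁ = 33.52 N of static friction.
P = 47.8 N exceeds that limit, so A slips over B and the interface friction becomes kinetic: f₁ = μ_k N₁ = 0.34×88.2 = 30 N.
B experiences an equal 30 N forward from A (third law). B is in equilibrium, so the floor supplies f₂ = 30 N of static friction (limit μ_s(m_A+m_B)g = 123.5 N, not exceeded).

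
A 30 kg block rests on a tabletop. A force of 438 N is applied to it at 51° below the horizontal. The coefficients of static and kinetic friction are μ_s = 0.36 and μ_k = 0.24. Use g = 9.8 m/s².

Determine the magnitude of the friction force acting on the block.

f ≈ 152 N

N = m g + P sin α = 294 + 438×sin 51° = 634.4 N.
For equilibrium, f = P cos α = 438×cos 51° = 275.6 N.
The static-friction limit is μ_s N = 228.4 N.
The required friction exceeds μ_s N, so the block moves and f = μ_k N = 152 N.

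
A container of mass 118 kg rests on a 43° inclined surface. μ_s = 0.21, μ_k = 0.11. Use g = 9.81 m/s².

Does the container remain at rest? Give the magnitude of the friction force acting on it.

f ≈ 93.1 N

N = m g cos θ = 847 N.
Down-slope weight component: m g sin θ = 789 N.
μ_s N = 178 N.
789 > 178 N, so it slides; kinetic friction f = μ_k N = 0.11×847 = 93.1 N.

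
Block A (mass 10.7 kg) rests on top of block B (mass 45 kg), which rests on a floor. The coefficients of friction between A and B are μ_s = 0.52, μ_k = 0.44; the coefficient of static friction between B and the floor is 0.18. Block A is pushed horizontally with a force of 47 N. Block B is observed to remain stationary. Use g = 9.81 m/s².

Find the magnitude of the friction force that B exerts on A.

f ≈ 47 N

Normal force at the A–B interface: N₁ = m_A g = 105 N.
So the A–B interface can sustain at most μ_s N₁ = 54.58 N of static friction.
P = 47 N is within that limit, so A and B move together (both at rest); the A–B friction is simply f₁ = P = 47 N.
By Newton's third law B feels 47 N forward from A. With B stationary, the floor's static friction on B balances it: f₂ = 47 N (well within μ_s(m_A+m_B)g = 98.36 N).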